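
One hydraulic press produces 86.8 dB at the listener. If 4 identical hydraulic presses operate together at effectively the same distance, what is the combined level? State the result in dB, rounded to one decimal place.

N identical incoherent sources raise the level by 10·log₁₀ N.
L_total = 86.8 + 10·log₁₀(4) = 86.8 + 6.021 = 92.82 dB.

92.8 dB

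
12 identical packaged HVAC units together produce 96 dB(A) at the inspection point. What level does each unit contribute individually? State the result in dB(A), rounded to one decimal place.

85.2 dB(A)

For N identical incoherent sources L_total = L₁ + 10·log₁₀ N, so L₁ = 96 − 10·log₁₀(12) = 96 − 10.792.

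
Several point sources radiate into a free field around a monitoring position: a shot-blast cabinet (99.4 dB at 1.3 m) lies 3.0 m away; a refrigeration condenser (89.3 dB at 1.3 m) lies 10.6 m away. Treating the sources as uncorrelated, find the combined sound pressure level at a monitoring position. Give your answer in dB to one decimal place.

92.2 dB

First find each source's level at the receiver (point-source: −20·log₁₀(r/r_ref)), then combine on an intensity basis.
shot-blast cabinet: 99.4 − 20·log₁₀(3.0/1.3) = 99.4 − 7.26 = 92.14 dB.
refrigeration condenser: 89.3 − 20·log₁₀(10.6/1.3) = 89.3 − 18.23 = 71.07 dB.
Σ 10^(L/10) = 1.648e+09 → L_total = 10·log₁₀(1.648e+09) = 92.17 dB.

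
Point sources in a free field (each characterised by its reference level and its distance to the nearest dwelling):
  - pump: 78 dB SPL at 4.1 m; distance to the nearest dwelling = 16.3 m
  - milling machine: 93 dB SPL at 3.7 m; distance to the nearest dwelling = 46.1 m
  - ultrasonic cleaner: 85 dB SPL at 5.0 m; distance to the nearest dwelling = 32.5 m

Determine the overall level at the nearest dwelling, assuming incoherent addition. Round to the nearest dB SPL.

74 dB SPL

First find each source's level at the receiver (point-source: −20·log₁₀(r/r_ref)), then combine on an intensity basis.
pump: 78 − 20·log₁₀(16.3/4.1) = 78 − 11.99 = 66.01 dB SPL.
milling machine: 93 − 20·log₁₀(46.1/3.7) = 93 − 21.91 = 71.09 dB SPL.
ultrasonic cleaner: 85 − 20·log₁₀(32.5/5.0) = 85 − 16.26 = 68.74 dB SPL.
Σ 10^(L/10) = 2.433e+07 → L_total = 10·log₁₀(2.433e+07) = 73.86 dB SPL.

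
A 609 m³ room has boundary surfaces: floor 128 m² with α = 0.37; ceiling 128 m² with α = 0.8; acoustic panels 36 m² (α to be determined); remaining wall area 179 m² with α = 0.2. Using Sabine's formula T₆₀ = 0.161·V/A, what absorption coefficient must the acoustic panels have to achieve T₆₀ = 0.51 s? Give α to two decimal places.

From T₆₀ = 0.161·V/A, the target T₆₀ = 0.51 s needs A = 0.161·609/0.51 = 192.25 m².
Absorption from the other surfaces = 128·0.37 + 128·0.8 + 179·0.2 = 185.56 m², so the acoustic panels must supply 6.69 m² over 36 m².
α = 6.69/36 = 0.186.

0.19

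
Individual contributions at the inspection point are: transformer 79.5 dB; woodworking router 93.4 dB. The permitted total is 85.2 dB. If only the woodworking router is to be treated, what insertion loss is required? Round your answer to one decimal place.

The untreated sources together contribute 10^(79.5/10) = 8.913e+07, i.e. 79.50 dB.
The limit corresponds to 10^(85.2/10) = 3.311e+08; subtracting the fixed part leaves 2.420e+08 for the woodworking router, i.e. 83.84 dB.
So the woodworking router must be reduced from 93.4 to 83.84 dB: IL = 9.56 dB.

9.6 dB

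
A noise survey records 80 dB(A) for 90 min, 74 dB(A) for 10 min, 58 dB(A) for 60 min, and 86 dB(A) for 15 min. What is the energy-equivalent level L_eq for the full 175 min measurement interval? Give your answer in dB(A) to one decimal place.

L_eq = 10·log₁₀[(1/T)·Σ tᵢ·10^(Lᵢ/10)] with T = 175 min.
Σ tᵢ·10^(Lᵢ/10) = 90·10^(80/10) + 10·10^(74/10) + 60·10^(58/10) + 15·10^(86/10) = 1.526e+10.
L_eq = 10·log₁₀(1.526e+10/175) = 79.41 dB(A).

79.4 dB(A)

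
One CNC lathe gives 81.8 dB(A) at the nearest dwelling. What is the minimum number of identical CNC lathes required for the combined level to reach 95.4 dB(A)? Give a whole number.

Need L₁ + 10·log₁₀ N ≥ 95.4, i.e. log₁₀ N ≥ 1.36.
N ≥ 10^(13.6/10) = 22.909, so N = 23.

23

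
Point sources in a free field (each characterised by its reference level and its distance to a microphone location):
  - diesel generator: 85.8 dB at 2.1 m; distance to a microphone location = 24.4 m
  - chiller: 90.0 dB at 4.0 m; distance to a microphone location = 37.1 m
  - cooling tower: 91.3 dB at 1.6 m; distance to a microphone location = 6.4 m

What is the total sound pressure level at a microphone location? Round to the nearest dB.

Apply inverse-square spreading to bring every level to the receiver, then sum 10^(L/10).
diesel generator: 85.8 − 20·log₁₀(24.4/2.1) = 85.8 − 21.30 = 64.50 dB.
chiller: 90.0 − 20·log₁₀(37.1/4.0) = 90.0 − 19.35 = 70.65 dB.
cooling tower: 91.3 − 20·log₁₀(6.4/1.6) = 91.3 − 12.04 = 79.26 dB.
Σ 10^(L/10) = 9.875e+07 → L_total = 10·log₁₀(9.875e+07) = 79.95 dB.

80 dB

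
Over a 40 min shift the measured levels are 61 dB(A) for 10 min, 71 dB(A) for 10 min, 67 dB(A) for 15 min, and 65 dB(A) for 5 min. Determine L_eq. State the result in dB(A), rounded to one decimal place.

L_eq = 10·log₁₀[(1/T)·Σ tᵢ·10^(Lᵢ/10)] with T = 40 min.
Σ tᵢ·10^(Lᵢ/10) = 10·10^(61/10) + 10·10^(71/10) + 15·10^(67/10) + 5·10^(65/10) = 2.295e+08.
L_eq = 10·log₁₀(2.295e+08/40) = 67.59 dB(A).

67.6 dB(A)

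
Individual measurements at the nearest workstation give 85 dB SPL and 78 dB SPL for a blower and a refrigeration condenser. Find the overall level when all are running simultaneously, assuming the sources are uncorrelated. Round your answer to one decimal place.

85.8 dB SPL

Incoherent sources combine by intensity addition: L_total = 10·log₁₀(Σ 10^(L_i/10)).
Σ 10^(L/10) = 10^(85/10) + 10^(78/10) = 3.793e+08.
L_total = 10·log₁₀(3.793e+08) = 85.79 dB SPL.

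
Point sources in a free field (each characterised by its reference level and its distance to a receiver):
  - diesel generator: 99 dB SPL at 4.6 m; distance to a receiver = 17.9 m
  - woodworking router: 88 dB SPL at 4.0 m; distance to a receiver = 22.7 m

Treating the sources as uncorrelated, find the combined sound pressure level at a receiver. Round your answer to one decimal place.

87.4 dB SPL

First find each source's level at the receiver (point-source: −20·log₁₀(r/r_ref)), then combine on an intensity basis.
diesel generator: 99 − 20·log₁₀(17.9/4.6) = 99 − 11.80 = 87.20 dB SPL.
woodworking router: 88 − 20·log₁₀(22.7/4.0) = 88 − 15.08 = 72.92 dB SPL.
Σ 10^(L/10) = 5.442e+08 → L_total = 10·log₁₀(5.442e+08) = 87.36 dB SPL.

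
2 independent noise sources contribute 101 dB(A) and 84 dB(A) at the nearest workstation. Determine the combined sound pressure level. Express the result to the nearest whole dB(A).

For uncorrelated sources the intensities add, so convert each level to linear form, sum, and take 10·log₁₀ of the total.
Σ 10^(L/10) = 10^(101/10) + 10^(84/10) = 1.284e+10.
L_total = 10·log₁₀(1.284e+10) = 101.09 dB(A).

101 dB(A)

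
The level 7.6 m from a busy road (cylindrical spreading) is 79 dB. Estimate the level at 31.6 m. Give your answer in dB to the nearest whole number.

73 dB

Cylindrical spreading from a line source gives a 10·log₁₀(r₂/r₁) drop.
L₂ = 79 − 10·log₁₀(31.6/7.6) = 79 − 6.189 = 72.81 dB.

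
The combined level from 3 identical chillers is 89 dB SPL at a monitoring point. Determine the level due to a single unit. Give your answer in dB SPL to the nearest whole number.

84 dB SPL

Dividing the total intensity by 3 lowers the level by 10·log₁₀ 3 = 4.771 dB: L₁ = 89 − 4.771.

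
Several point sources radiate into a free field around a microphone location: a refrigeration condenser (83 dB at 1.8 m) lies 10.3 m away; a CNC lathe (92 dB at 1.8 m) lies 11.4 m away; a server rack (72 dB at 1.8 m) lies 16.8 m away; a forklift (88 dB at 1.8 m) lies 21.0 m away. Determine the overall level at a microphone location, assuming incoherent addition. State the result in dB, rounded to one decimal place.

77.0 dB

First find each source's level at the receiver (point-source: −20·log₁₀(r/r_ref)), then combine on an intensity basis.
refrigeration condenser: 83 − 20·log₁₀(10.3/1.8) = 83 − 15.15 = 67.85 dB.
CNC lathe: 92 − 20·log₁₀(11.4/1.8) = 92 − 16.03 = 75.97 dB.
server rack: 72 − 20·log₁₀(16.8/1.8) = 72 − 19.40 = 52.60 dB.
forklift: 88 − 20·log₁₀(21.0/1.8) = 88 − 21.34 = 66.66 dB.
Σ 10^(L/10) = 5.042e+07 → L_total = 10·log₁₀(5.042e+07) = 77.03 dB.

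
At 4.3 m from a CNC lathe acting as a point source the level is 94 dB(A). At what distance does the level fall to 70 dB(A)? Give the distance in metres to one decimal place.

68.2 m

Point-source spreading drops the level by 20·log₁₀(r₂/r₁); inverting, r₂/r₁ = 10^(ΔL/20).
r₂ = 4.3·10^((94−70)/20) = 4.3·10^(24.0/20) = 68.15 m.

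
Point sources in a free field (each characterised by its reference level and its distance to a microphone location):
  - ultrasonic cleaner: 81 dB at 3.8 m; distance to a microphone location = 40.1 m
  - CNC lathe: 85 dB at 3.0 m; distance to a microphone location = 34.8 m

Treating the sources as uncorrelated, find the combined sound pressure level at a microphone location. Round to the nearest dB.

65 dB

Apply inverse-square spreading to bring every level to the receiver, then sum 10^(L/10).
ultrasonic cleaner: 81 − 20·log₁₀(40.1/3.8) = 81 − 20.47 = 60.53 dB.
CNC lathe: 85 − 20·log₁₀(34.8/3.0) = 85 − 21.29 = 63.71 dB.
Σ 10^(L/10) = 3.481e+06 → L_total = 10·log₁₀(3.481e+06) = 65.42 dB.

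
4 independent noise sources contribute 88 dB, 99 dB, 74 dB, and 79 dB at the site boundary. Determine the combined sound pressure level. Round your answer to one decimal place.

99.4 dB

For uncorrelated sources the intensities add, so convert each level to linear form, sum, and take 10·log₁₀ of the total.
Σ 10^(L/10) = 10^(88/10) + 10^(99/10) + 10^(74/10) + 10^(79/10) = 8.679e+09.
L_total = 10·log₁₀(8.679e+09) = 99.38 dB.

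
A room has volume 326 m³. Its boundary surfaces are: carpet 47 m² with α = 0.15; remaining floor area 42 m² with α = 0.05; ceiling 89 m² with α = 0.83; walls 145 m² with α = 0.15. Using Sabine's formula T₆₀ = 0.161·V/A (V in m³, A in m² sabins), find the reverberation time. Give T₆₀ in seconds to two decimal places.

0.50 s

Summing Sᵢαᵢ: 47·0.15 + 42·0.05 + 89·0.83 + 145·0.15 = 104.77 m².
T₆₀ = 0.161·V/A = 0.161·326/104.77 = 0.501 s.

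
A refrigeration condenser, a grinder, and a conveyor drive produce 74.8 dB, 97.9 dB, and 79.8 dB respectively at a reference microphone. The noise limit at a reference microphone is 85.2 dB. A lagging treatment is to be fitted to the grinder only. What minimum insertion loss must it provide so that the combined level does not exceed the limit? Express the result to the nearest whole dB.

15 dB

Fixed contribution from the other sources: Σ 10^(L/10) = 10^(74.8/10) + 10^(79.8/10) = 1.257e+08 (80.99 dB).
To meet 85.2 dB overall, the treated grinder may contribute at most 10^(85.2/10) − 1.257e+08 = 2.054e+08, i.e. 83.13 dB.
Required insertion loss = 97.9 − 83.13 = 14.77 dB.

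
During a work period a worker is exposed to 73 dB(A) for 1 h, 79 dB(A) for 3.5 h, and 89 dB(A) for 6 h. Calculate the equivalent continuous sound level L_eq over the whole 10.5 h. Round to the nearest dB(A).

The energy average is taken in the linear domain: L_eq = 10·log₁₀[(Σ tᵢ·10^(Lᵢ/10))/T], T = 10.5 h.
Σ tᵢ·10^(Lᵢ/10) = 1·10^(73/10) + 3.5·10^(79/10) + 6·10^(89/10) = 5.064e+09.
L_eq = 10·log₁₀(5.064e+09/10.5) = 86.83 dB(A).

87 dB(A)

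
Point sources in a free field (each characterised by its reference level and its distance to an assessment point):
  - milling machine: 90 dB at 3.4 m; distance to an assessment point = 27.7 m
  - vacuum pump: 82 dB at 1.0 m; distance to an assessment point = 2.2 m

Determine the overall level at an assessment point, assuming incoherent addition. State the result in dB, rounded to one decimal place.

Propagate each source to the receiver with L = L_ref − 20·log₁₀(r/r_ref), then add intensities.
milling machine: 90 − 20·log₁₀(27.7/3.4) = 90 − 18.22 = 71.78 dB.
vacuum pump: 82 − 20·log₁₀(2.2/1.0) = 82 − 6.85 = 75.15 dB.
Σ 10^(L/10) = 4.781e+07 → L_total = 10·log₁₀(4.781e+07) = 76.80 dB.

76.8 dB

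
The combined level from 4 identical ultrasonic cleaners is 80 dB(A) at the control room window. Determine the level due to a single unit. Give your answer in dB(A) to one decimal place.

For N identical incoherent sources L_total = L₁ + 10·log₁₀ N, so L₁ = 80 − 10·log₁₀(4) = 80 − 6.021.

74.0 dB(A)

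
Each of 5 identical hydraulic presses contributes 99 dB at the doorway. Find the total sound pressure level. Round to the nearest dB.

106 dB

With 5 equal, uncorrelated contributions the intensity is 5× that of one unit, giving a rise of 10·log₁₀ 5.
L_total = 99 + 10·log₁₀(5) = 99 + 6.990 = 105.99 dB.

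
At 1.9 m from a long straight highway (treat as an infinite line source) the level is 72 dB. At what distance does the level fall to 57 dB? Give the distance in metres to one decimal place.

Line-source spreading drops the level by 10·log₁₀(r₂/r₁); inverting, r₂/r₁ = 10^(ΔL/10).
r₂ = 1.9·10^((72−57)/10) = 1.9·10^(15.0/10) = 60.08 m.

60.1 m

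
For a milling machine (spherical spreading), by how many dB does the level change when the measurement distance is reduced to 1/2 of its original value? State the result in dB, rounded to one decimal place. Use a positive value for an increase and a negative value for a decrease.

A point source loses 6 dB per doubling of distance; generally ΔL = −20·log₁₀(r₂/r₁).
ΔL = −20·log₁₀(0.5) = +6.02 dB.

+6.0 dB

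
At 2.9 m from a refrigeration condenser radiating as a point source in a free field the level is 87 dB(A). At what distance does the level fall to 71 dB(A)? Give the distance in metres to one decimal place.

The 16.0 dB drop corresponds to a distance ratio of 10^(16.0/20) for a point source.
r₂ = 2.9·10^((87−71)/20) = 2.9·10^(16.0/20) = 18.30 m.

18.3 m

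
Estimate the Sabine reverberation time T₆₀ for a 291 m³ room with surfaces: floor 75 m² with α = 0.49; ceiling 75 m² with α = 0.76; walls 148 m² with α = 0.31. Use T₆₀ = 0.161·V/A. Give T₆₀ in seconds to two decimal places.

0.34 s

Total absorption A = 75·0.49 + 75·0.76 + 148·0.31 = 139.63 m² sabins.
T₆₀ = 0.161 × 291 / 139.63 = 0.336 s.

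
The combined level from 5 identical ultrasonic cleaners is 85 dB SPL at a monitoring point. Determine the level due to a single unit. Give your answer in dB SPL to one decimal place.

78.0 dB SPL

5 equal contributions raise the level by 10·log₁₀ 5 = 6.990 dB, so each unit alone gives 85 − 6.990.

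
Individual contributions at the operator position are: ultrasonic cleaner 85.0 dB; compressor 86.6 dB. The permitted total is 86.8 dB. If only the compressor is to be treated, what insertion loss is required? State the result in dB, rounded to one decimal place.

The untreated sources together contribute 10^(85.0/10) = 3.162e+08, i.e. 85.00 dB.
The limit corresponds to 10^(86.8/10) = 4.786e+08; subtracting the fixed part leaves 1.624e+08 for the compressor, i.e. 82.11 dB.
Required insertion loss = 86.6 − 82.11 = 4.49 dB.

4.5 dB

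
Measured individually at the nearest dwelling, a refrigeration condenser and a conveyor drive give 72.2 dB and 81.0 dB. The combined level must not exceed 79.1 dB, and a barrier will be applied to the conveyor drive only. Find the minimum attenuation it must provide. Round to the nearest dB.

Everything except the conveyor drive sums to 10^(72.2/10) = 1.660e+07 in linear terms, 72.20 dB.
The limit corresponds to 10^(79.1/10) = 8.128e+07; subtracting the fixed part leaves 6.469e+07 for the conveyor drive, i.e. 78.11 dB.
So the conveyor drive must be reduced from 81.0 to 78.11 dB: IL = 2.89 dB.

3 dB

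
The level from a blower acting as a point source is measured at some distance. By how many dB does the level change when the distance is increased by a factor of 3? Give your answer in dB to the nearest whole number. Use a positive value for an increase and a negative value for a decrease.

Point-source spreading: ΔL = −20·log₁₀(r₂/r₁).
ΔL = −20·log₁₀(3) = -9.54 dB.

-10 dB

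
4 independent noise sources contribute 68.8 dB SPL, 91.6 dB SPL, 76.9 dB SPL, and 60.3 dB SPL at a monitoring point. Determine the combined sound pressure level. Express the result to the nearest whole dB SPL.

For uncorrelated sources the intensities add, so convert each level to linear form, sum, and take 10·log₁₀ of the total.
Σ 10^(L/10) = 10^(68.8/10) + 10^(91.6/10) + 10^(76.9/10) + 10^(60.3/10) = 1.503e+09.
L_total = 10·log₁₀(1.503e+09) = 91.77 dB SPL.

92 dB SPL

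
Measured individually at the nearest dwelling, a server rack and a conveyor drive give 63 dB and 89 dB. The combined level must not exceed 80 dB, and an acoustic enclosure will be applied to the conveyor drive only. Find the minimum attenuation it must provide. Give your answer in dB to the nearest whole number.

9 dB

Everything except the conveyor drive sums to 10^(63/10) = 1.995e+06 in linear terms, 63.00 dB.
To meet 80 dB overall, the treated conveyor drive may contribute at most 10^(80/10) − 1.995e+06 = 9.800e+07, i.e. 79.91 dB.
So the conveyor drive must be reduced from 89 to 79.91 dB: IL = 9.09 dB.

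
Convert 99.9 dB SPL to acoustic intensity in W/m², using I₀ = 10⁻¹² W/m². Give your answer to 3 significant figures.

L = 10·log₁₀(I/I₀) ⇒ I = I₀·10^(L/10) = 10⁻¹² × 10^9.99.

0.00977 W/m²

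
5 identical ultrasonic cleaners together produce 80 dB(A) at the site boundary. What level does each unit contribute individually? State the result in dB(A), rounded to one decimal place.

73.0 dB(A)

5 equal contributions raise the level by 10·log₁₀ 5 = 6.990 dB, so each unit alone gives 80 − 6.990.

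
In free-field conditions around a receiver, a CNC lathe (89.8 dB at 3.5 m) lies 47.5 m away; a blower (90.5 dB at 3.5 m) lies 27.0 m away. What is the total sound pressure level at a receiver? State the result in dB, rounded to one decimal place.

Apply inverse-square spreading to bring every level to the receiver, then sum 10^(L/10).
CNC lathe: 89.8 − 20·log₁₀(47.5/3.5) = 89.8 − 22.65 = 67.15 dB.
blower: 90.5 − 20·log₁₀(27.0/3.5) = 90.5 − 17.75 = 72.75 dB.
Σ 10^(L/10) = 2.404e+07 → L_total = 10·log₁₀(2.404e+07) = 73.81 dB.

73.8 dB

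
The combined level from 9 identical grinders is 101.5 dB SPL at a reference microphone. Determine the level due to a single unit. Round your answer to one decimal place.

For N identical incoherent sources L_total = L₁ + 10·log₁₀ N, so L₁ = 101.5 − 10·log₁₀(9) = 101.5 − 9.542.

92.0 dB SPL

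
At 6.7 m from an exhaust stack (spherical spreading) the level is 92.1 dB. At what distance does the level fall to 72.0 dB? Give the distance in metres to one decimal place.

67.8 m

The 20.1 dB drop corresponds to a distance ratio of 10^(20.1/20) for a point source.
r₂ = 6.7·10^((92.1−72.0)/20) = 6.7·10^(20.1/20) = 67.78 m.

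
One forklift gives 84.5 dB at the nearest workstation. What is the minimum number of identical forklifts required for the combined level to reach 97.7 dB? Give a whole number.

21

The shortfall is 97.7 − 84.5 = 13.2 dB, and N units add 10·log₁₀ N, so need 10·log₁₀ N ≥ 13.2.
N ≥ 10^(13.2/10) = 20.893, so N = 21.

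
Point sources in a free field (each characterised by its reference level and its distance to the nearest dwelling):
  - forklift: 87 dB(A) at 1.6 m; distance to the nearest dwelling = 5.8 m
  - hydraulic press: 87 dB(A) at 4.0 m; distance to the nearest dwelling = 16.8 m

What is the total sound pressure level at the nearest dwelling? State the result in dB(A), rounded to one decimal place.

Apply inverse-square spreading to bring every level to the receiver, then sum 10^(L/10).
forklift: 87 − 20·log₁₀(5.8/1.6) = 87 − 11.19 = 75.81 dB(A).
hydraulic press: 87 − 20·log₁₀(16.8/4.0) = 87 − 12.46 = 74.54 dB(A).
Σ 10^(L/10) = 6.655e+07 → L_total = 10·log₁₀(6.655e+07) = 78.23 dB(A).

78.2 dB(A)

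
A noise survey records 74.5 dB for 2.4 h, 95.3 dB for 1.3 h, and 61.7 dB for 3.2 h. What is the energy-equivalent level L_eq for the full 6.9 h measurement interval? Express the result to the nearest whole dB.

88 dB

The energy average is taken in the linear domain: L_eq = 10·log₁₀[(Σ tᵢ·10^(Lᵢ/10))/T], T = 6.9 h.
Σ tᵢ·10^(Lᵢ/10) = 2.4·10^(74.5/10) + 1.3·10^(95.3/10) + 3.2·10^(61.7/10) = 4.477e+09.
L_eq = 10·log₁₀(4.477e+09/6.9) = 88.12 dB.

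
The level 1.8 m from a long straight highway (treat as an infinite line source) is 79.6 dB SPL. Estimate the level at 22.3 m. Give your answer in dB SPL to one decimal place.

68.7 dB SPL

For a line source, L₂ = L₁ − 10·log₁₀(r₂/r₁).
L₂ = 79.6 − 10·log₁₀(22.3/1.8) = 79.6 − 10.930 = 68.67 dB SPL.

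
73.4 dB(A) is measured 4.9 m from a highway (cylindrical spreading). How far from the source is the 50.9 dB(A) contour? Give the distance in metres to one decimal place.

Line-source spreading drops the level by 10·log₁₀(r₂/r₁); inverting, r₂/r₁ = 10^(ΔL/10).
r₂ = 4.9·10^((73.4−50.9)/10) = 4.9·10^(22.5/10) = 871.36 m.

871.4 m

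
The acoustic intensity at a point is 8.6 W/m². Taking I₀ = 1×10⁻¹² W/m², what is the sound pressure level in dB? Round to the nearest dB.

Dividing by I₀ shifts the exponent by 12: I/I₀ = 8.6×10^12.
L = 10·(0.9345 + 12) = 129.34 dB.

129 dB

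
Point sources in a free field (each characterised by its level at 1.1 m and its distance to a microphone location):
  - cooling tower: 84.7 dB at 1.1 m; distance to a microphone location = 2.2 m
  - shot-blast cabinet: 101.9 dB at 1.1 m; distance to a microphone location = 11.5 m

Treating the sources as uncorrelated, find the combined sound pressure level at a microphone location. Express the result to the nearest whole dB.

Apply inverse-square spreading to bring every level to the receiver, then sum 10^(L/10).
cooling tower: 84.7 − 20·log₁₀(2.2/1.1) = 84.7 − 6.02 = 78.68 dB.
shot-blast cabinet: 101.9 − 20·log₁₀(11.5/1.1) = 101.9 − 20.39 = 81.51 dB.
Σ 10^(L/10) = 2.155e+08 → L_total = 10·log₁₀(2.155e+08) = 83.33 dB.

83 dB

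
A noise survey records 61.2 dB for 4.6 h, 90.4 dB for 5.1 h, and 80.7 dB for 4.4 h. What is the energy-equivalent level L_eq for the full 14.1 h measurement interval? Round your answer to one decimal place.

86.4 dB

The energy average is taken in the linear domain: L_eq = 10·log₁₀[(Σ tᵢ·10^(Lᵢ/10))/T], T = 14.1 h.
Σ tᵢ·10^(Lᵢ/10) = 4.6·10^(61.2/10) + 5.1·10^(90.4/10) + 4.4·10^(80.7/10) = 6.115e+09.
L_eq = 10·log₁₀(6.115e+09/14.1) = 86.37 dB.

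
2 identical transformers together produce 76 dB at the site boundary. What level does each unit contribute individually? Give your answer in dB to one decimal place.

73.0 dB

Dividing the total intensity by 2 lowers the level by 10·log₁₀ 2 = 3.010 dB: L₁ = 76 − 3.010.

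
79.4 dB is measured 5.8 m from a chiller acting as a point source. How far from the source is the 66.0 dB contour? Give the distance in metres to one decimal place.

27.1 m

The 13.4 dB drop corresponds to a distance ratio of 10^(13.4/20) for a point source.
r₂ = 5.8·10^((79.4−66.0)/20) = 5.8·10^(13.4/20) = 27.13 m.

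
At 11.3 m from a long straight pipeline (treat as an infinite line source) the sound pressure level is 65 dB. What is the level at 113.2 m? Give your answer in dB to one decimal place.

55.0 dB

For a line source, L₂ = L₁ − 10·log₁₀(r₂/r₁).
L₂ = 65 − 10·log₁₀(113.2/11.3) = 65 − 10.008 = 54.99 dB.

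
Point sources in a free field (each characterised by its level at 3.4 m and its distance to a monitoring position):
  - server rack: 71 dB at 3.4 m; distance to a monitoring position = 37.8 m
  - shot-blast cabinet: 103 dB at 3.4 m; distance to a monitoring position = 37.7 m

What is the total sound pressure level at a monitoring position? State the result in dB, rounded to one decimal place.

82.1 dB

Propagate each source to the receiver with L = L_ref − 20·log₁₀(r/r_ref), then add intensities.
server rack: 71 − 20·log₁₀(37.8/3.4) = 71 − 20.92 = 50.08 dB.
shot-blast cabinet: 103 − 20·log₁₀(37.7/3.4) = 103 − 20.90 = 82.10 dB.
Σ 10^(L/10) = 1.624e+08 → L_total = 10·log₁₀(1.624e+08) = 82.11 dB.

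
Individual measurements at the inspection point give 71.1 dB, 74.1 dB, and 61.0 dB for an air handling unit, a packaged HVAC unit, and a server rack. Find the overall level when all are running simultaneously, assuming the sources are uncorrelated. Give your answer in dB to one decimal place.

76.0 dB

Incoherent sources combine by intensity addition: L_total = 10·log₁₀(Σ 10^(L_i/10)).
Σ 10^(L/10) = 10^(71.1/10) + 10^(74.1/10) + 10^(61.0/10) = 3.985e+07.
L_total = 10·log₁₀(3.985e+07) = 76.00 dB.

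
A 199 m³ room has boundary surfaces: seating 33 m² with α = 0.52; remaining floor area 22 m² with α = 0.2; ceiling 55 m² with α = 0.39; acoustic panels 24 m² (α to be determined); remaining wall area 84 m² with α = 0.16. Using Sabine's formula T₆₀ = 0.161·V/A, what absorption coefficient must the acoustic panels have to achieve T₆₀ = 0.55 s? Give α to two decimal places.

0.08

A = 0.161·V/T₆₀ = 0.161·199/0.55 = 58.25 m² sabins.
Absorption from the other surfaces = 33·0.52 + 22·0.2 + 55·0.39 + 84·0.16 = 56.45 m², so the acoustic panels must supply 1.80 m² over 24 m².
α = 1.80/24 = 0.075.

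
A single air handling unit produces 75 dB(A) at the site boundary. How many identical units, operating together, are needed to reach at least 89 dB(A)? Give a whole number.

26

The shortfall is 89 − 75 = 14.0 dB, and N units add 10·log₁₀ N, so need 10·log₁₀ N ≥ 14.0.
N ≥ 10^(14.0/10) = 25.119, so N = 26.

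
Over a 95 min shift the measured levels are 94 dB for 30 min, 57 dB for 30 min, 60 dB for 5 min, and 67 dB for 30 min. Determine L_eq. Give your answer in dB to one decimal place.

89.0 dB

L_eq = 10·log₁₀[(1/T)·Σ tᵢ·10^(Lᵢ/10)] with T = 95 min.
Σ tᵢ·10^(Lᵢ/10) = 30·10^(94/10) + 30·10^(57/10) + 5·10^(60/10) + 30·10^(67/10) = 7.553e+10.
L_eq = 10·log₁₀(7.553e+10/95) = 89.00 dB.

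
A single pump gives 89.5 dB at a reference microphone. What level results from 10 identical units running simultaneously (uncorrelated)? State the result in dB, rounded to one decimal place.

N identical incoherent sources raise the level by 10·log₁₀ N.
L_total = 89.5 + 10·log₁₀(10) = 89.5 + 10.000 = 99.50 dB.

99.5 dB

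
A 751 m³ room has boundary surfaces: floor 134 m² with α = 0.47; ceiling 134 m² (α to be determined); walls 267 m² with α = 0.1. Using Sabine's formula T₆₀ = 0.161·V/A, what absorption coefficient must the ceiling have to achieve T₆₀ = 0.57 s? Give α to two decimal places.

0.91

Required total absorption A = 0.161·751/0.57 = 212.12 m².
Absorption from the other surfaces = 134·0.47 + 267·0.1 = 89.68 m², so the ceiling must supply 122.44 m² over 134 m².
α = 122.44/134 = 0.914.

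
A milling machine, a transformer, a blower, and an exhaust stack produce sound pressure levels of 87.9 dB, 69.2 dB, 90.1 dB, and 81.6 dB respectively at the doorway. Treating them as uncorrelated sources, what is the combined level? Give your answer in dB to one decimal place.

For uncorrelated sources the intensities add, so convert each level to linear form, sum, and take 10·log₁₀ of the total.
Σ 10^(L/10) = 10^(87.9/10) + 10^(69.2/10) + 10^(90.1/10) + 10^(81.6/10) = 1.793e+09.
L_total = 10·log₁₀(1.793e+09) = 92.54 dB.

92.5 dB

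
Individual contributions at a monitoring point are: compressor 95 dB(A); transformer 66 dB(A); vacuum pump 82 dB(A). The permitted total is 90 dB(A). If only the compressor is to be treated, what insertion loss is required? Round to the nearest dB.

Everything except the compressor sums to 10^(66/10) + 10^(82/10) = 1.625e+08 in linear terms, 82.11 dB(A).
The limit corresponds to 10^(90/10) = 1.000e+09; subtracting the fixed part leaves 8.375e+08 for the compressor, i.e. 89.23 dB(A).
Required insertion loss = 95 − 89.23 = 5.77 dB.

6 dB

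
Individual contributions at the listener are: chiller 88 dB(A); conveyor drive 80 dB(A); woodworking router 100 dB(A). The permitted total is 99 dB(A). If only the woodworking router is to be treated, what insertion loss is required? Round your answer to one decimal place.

Everything except the woodworking router sums to 10^(88/10) + 10^(80/10) = 7.310e+08 in linear terms, 88.64 dB(A).
The limit corresponds to 10^(99/10) = 7.943e+09; subtracting the fixed part leaves 7.212e+09 for the woodworking router, i.e. 98.58 dB(A).
Required insertion loss = 100 − 98.58 = 1.42 dB.

1.4 dB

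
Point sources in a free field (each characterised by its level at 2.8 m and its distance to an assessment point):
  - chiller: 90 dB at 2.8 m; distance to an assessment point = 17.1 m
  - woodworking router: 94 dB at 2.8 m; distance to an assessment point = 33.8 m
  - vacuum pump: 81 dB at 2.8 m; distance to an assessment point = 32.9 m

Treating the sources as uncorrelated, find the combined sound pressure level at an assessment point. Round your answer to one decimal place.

76.5 dB

First find each source's level at the receiver (point-source: −20·log₁₀(r/r_ref)), then combine on an intensity basis.
chiller: 90 − 20·log₁₀(17.1/2.8) = 90 − 15.72 = 74.28 dB.
woodworking router: 94 − 20·log₁₀(33.8/2.8) = 94 − 21.64 = 72.36 dB.
vacuum pump: 81 − 20·log₁₀(32.9/2.8) = 81 − 21.40 = 59.60 dB.
Σ 10^(L/10) = 4.496e+07 → L_total = 10·log₁₀(4.496e+07) = 76.53 dB.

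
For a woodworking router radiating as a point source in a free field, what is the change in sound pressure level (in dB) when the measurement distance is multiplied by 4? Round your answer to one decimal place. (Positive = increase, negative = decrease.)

-12.0 dB

With spherical spreading the level changes by −20·log₁₀(r₂/r₁).
ΔL = −20·log₁₀(4) = -12.04 dB.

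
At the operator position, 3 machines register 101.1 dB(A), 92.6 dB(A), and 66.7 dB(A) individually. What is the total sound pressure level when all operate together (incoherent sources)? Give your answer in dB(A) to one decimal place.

101.7 dB(A)

For uncorrelated sources the intensities add, so convert each level to linear form, sum, and take 10·log₁₀ of the total.
Σ 10^(L/10) = 10^(101.1/10) + 10^(92.6/10) + 10^(66.7/10) = 1.471e+10.
L_total = 10·log₁₀(1.471e+10) = 101.68 dB(A).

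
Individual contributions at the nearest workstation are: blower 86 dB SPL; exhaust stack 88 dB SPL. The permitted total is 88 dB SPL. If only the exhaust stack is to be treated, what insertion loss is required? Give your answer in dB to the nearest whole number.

4 dB

Everything except the exhaust stack sums to 10^(86/10) = 3.981e+08 in linear terms, 86.00 dB SPL.
To meet 88 dB SPL overall, the treated exhaust stack may contribute at most 10^(88/10) − 3.981e+08 = 2.329e+08, i.e. 83.67 dB SPL.
So the exhaust stack must be reduced from 88 to 83.67 dB SPL: IL = 4.33 dB.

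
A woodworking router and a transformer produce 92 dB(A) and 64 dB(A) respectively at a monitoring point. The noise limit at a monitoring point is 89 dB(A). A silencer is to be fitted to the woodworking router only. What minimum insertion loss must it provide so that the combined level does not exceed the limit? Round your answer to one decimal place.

The untreated sources together contribute 10^(64/10) = 2.512e+06, i.e. 64.00 dB(A).
To meet 89 dB(A) overall, the treated woodworking router may contribute at most 10^(89/10) − 2.512e+06 = 7.918e+08, i.e. 88.99 dB(A).
So the woodworking router must be reduced from 92 to 88.99 dB(A): IL = 3.01 dB.

3.0 dB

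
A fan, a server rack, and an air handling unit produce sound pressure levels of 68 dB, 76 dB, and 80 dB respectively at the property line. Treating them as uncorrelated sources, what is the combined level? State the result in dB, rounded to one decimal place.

81.6 dB

For uncorrelated sources the intensities add, so convert each level to linear form, sum, and take 10·log₁₀ of the total.
Σ 10^(L/10) = 10^(68/10) + 10^(76/10) + 10^(80/10) = 1.461e+08.
L_total = 10·log₁₀(1.461e+08) = 81.65 dB.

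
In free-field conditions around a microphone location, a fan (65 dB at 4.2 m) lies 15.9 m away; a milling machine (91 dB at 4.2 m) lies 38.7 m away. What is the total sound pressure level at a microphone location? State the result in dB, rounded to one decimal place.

71.8 dB

Propagate each source to the receiver with L = L_ref − 20·log₁₀(r/r_ref), then add intensities.
fan: 65 − 20·log₁₀(15.9/4.2) = 65 − 11.56 = 53.44 dB.
milling machine: 91 − 20·log₁₀(38.7/4.2) = 91 − 19.29 = 71.71 dB.
Σ 10^(L/10) = 1.505e+07 → L_total = 10·log₁₀(1.505e+07) = 71.77 dB.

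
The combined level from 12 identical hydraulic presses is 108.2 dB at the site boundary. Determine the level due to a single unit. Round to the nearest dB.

For N identical incoherent sources L_total = L₁ + 10·log₁₀ N, so L₁ = 108.2 − 10·log₁₀(12) = 108.2 − 10.792.

97 dB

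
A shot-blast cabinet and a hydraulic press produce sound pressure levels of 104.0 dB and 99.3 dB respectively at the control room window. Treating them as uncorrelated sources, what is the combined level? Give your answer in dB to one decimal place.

Incoherent sources combine by intensity addition: L_total = 10·log₁₀(Σ 10^(L_i/10)).
Σ 10^(L/10) = 10^(104.0/10) + 10^(99.3/10) = 3.363e+10.
L_total = 10·log₁₀(3.363e+10) = 105.27 dB.

105.3 dB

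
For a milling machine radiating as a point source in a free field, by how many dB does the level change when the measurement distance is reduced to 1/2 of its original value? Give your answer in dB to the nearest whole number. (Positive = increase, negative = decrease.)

Point-source spreading: ΔL = −20·log₁₀(r₂/r₁).
ΔL = −20·log₁₀(0.5) = +6.02 dB.

+6 dB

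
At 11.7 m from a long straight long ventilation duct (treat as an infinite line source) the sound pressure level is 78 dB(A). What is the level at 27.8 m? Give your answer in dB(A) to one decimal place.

74.2 dB(A)

Cylindrical spreading from a line source gives a 10·log₁₀(r₂/r₁) drop.
L₂ = 78 − 10·log₁₀(27.8/11.7) = 78 − 3.759 = 74.24 dB(A).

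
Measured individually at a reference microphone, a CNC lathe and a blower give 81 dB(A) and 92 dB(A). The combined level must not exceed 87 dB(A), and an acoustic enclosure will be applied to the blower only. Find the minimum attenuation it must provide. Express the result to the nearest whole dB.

6 dB

Everything except the blower sums to 10^(81/10) = 1.259e+08 in linear terms, 81.00 dB(A).
To meet 87 dB(A) overall, the treated blower may contribute at most 10^(87/10) − 1.259e+08 = 3.753e+08, i.e. 85.74 dB(A).
Required insertion loss = 92 − 85.74 = 6.26 dB.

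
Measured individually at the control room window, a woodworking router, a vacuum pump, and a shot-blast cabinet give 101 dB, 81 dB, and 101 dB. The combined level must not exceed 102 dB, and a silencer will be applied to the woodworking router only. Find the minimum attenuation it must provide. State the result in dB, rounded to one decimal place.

6.0 dB

The untreated sources together contribute 10^(81/10) + 10^(101/10) = 1.272e+10, i.e. 101.04 dB.
To meet 102 dB overall, the treated woodworking router may contribute at most 10^(102/10) − 1.272e+10 = 3.134e+09, i.e. 94.96 dB.
So the woodworking router must be reduced from 101 to 94.96 dB: IL = 6.04 dB.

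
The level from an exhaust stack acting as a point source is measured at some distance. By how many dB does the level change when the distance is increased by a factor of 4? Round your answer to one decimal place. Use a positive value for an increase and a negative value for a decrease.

Point-source spreading: ΔL = −20·log₁₀(r₂/r₁).
ΔL = −20·log₁₀(4) = -12.04 dB.

-12.0 dB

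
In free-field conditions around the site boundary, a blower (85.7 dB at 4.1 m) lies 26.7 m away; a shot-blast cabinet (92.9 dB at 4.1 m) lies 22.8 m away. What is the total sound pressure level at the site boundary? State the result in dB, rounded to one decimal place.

Propagate each source to the receiver with L = L_ref − 20·log₁₀(r/r_ref), then add intensities.
blower: 85.7 − 20·log₁₀(26.7/4.1) = 85.7 − 16.27 = 69.43 dB.
shot-blast cabinet: 92.9 − 20·log₁₀(22.8/4.1) = 92.9 − 14.90 = 78.00 dB.
Σ 10^(L/10) = 7.181e+07 → L_total = 10·log₁₀(7.181e+07) = 78.56 dB.

78.6 dB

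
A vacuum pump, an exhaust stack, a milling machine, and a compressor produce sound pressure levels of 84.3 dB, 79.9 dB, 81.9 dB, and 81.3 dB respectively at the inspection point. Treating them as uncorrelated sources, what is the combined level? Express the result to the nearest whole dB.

For uncorrelated sources the intensities add, so convert each level to linear form, sum, and take 10·log₁₀ of the total.
Σ 10^(L/10) = 10^(84.3/10) + 10^(79.9/10) + 10^(81.9/10) + 10^(81.3/10) = 6.567e+08.
L_total = 10·log₁₀(6.567e+08) = 88.17 dB.

88 dB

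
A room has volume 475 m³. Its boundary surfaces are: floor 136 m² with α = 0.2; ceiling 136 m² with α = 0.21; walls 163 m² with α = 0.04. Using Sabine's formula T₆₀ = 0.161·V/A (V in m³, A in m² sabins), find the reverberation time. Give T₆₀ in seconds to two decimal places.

A = Σ Sᵢαᵢ = 136·0.2 + 136·0.21 + 163·0.04 = 62.28 m².
T₆₀ = 0.161·V/A = 0.161·475/62.28 = 1.228 s.

1.23 s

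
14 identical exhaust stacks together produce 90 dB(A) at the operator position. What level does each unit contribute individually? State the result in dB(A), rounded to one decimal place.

78.5 dB(A)

14 equal contributions raise the level by 10·log₁₀ 14 = 11.461 dB, so each unit alone gives 90 − 11.461.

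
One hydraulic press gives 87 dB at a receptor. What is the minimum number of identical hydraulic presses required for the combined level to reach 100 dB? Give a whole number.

20

Need L₁ + 10·log₁₀ N ≥ 100, i.e. log₁₀ N ≥ 1.30.
N ≥ 10^(13.0/10) = 19.953, so N = 20.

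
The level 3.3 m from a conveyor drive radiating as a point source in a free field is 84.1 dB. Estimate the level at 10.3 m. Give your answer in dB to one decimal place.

74.2 dB

Point-source attenuation: ΔL = 20·log₁₀(r₂/r₁) = 20·log₁₀(10.3/3.3) = 9.886 dB.
L₂ = 84.1 − 20·log₁₀(10.3/3.3) = 84.1 − 9.886 = 74.21 dB.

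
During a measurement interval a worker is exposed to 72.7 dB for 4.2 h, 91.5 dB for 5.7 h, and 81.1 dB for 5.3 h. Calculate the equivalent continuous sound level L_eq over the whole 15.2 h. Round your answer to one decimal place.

L_eq = 10·log₁₀[(1/T)·Σ tᵢ·10^(Lᵢ/10)] with T = 15.2 h.
Σ tᵢ·10^(Lᵢ/10) = 4.2·10^(72.7/10) + 5.7·10^(91.5/10) + 5.3·10^(81.1/10) = 8.812e+09.
L_eq = 10·log₁₀(8.812e+09/15.2) = 87.63 dB.

87.6 dB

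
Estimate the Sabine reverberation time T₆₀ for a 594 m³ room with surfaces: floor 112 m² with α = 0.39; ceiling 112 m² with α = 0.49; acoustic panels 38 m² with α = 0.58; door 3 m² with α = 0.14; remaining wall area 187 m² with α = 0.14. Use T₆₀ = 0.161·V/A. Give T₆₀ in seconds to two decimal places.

Total absorption A = 112·0.39 + 112·0.49 + 38·0.58 + 3·0.14 + 187·0.14 = 147.20 m² sabins.
T₆₀ = 0.161 × 594 / 147.20 = 0.650 s.

0.65 s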